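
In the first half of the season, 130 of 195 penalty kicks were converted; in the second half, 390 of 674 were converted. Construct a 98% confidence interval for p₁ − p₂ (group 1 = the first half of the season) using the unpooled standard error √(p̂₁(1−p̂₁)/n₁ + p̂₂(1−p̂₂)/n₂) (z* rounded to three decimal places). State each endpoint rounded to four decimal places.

p̂₁ = 0.66667, p̂₂ = 0.57864, so the observed difference is 0.08803.
Unpooled SE = √(p̂₁(1−p̂₁)/n₁ + p̂₂(1−p̂₂)/n₂) = √(0.001139601 + 0.000361746) = 0.038747.
For 98% confidence, z* = 2.326. Margin = 2.326·0.038747 = 0.09013.
Interval: 0.08803 ± 0.09013 → (-0.0021, 0.1782).

(-0.0021, 0.1782)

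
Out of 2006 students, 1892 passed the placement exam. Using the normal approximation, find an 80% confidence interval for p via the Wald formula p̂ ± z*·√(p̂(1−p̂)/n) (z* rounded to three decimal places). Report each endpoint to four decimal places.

With x = 1892 successes in n = 2006, p̂ = 0.94317.
SE(p̂) = √(0.94317·0.05683/2006) = 0.005169.
z* = 1.282 at the 80% level.
Margin = 1.282·0.005169 = 0.00663.
So the interval runs from 0.9365 to 0.9498.

(0.9365, 0.9498)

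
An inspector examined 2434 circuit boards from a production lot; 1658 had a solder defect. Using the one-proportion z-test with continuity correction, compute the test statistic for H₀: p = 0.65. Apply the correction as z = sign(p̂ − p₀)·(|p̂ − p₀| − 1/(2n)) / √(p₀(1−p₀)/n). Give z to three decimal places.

z = 3.204

With x = 1658 successes in n = 2434, p̂ = 0.68118. p̂ − p₀ = 0.031183.
1/(2n) = 0.000205.
Corrected numerator: |0.031183| − 0.000205 = 0.030978.
Null standard error: √(0.65·0.35/2434) = √0.000093468 = 0.009668.
z = (+)0.030978/0.009668 = 3.204.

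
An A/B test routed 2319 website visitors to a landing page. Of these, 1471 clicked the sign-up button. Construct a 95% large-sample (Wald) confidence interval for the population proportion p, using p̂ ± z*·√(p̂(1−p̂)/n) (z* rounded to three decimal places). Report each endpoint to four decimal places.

(0.6147, 0.6539)

Sample proportion p̂ = 1471/2319 = 0.63433.
SE(p̂) = √(0.63433·0.36567/2319) = 0.010001.
The 95% critical value is z* = 1.960.
Margin = 1.960·0.010001 = 0.01960.
Interval: 0.63433 ± 0.01960 → (0.6147, 0.6539).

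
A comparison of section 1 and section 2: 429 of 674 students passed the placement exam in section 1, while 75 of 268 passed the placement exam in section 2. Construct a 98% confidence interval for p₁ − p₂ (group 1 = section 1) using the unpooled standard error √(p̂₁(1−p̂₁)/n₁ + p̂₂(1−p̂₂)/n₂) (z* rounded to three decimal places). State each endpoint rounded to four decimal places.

p̂₁ = 429/674 = 0.63650, p̂₂ = 75/268 = 0.27985; p̂₁ − p̂₂ = 0.35665.
SE = √(0.000343276 + 0.000751994) = √0.001095270 = 0.033095.
z* = 2.326 at the 98% level. Margin = 2.326·0.033095 = 0.07698.
So the interval runs from 0.2797 to 0.4336.

(0.2797, 0.4336)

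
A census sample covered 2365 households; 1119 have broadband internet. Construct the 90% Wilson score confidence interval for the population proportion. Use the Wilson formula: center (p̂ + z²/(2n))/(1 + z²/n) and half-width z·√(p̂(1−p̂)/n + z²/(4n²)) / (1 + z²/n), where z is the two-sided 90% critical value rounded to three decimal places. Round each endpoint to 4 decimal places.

(0.4563, 0.4901)

p̂ = 1119/2365 = 0.47315; z = 1.645, so z² = 2.706025.
1 + z²/n = 1.001144.
Center = (0.47315 + 0.000572)/1.001144 = 0.47318.
Radicand: p̂(1−p̂)/n + z²/(4n²) = 0.000105403 + 0.000000121 = 0.000105524.
Half-width = 1.645·√0.000105524/1.001144 = 0.01688.
Interval: 0.47318 ± 0.01688 → (0.4563, 0.4901).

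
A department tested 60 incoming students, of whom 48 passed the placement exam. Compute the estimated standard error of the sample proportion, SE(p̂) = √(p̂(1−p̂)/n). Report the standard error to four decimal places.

SE = 0.0516

The sample proportion is 48/60 = 0.80000.
p̂(1−p̂) = 0.80000·0.20000 = 0.160000.
Dividing by n and taking the root: √0.002666667 = 0.0516.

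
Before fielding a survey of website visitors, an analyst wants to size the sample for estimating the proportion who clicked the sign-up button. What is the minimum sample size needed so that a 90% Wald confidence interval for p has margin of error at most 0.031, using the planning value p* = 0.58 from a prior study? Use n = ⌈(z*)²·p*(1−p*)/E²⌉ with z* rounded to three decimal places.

n = 686

For 90% confidence, z* = 1.645.
p*(1−p*) = 0.58·0.42 = 0.2436.
(z*)²·p*(1−p*)/E² = 2.706025·0.2436/0.000961 = 685.939.
⌈685.939⌉ = 686.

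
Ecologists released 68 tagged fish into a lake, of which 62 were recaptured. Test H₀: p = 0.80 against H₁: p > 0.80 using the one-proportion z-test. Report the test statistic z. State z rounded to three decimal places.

The sample proportion is 62/68 = 0.91176.
SE₀ = √(0.80·0.20/68) = 0.048507.
z = (p̂ − p₀)/SE = (0.91176 − 0.80)/0.048507 = 2.304.

z = 2.304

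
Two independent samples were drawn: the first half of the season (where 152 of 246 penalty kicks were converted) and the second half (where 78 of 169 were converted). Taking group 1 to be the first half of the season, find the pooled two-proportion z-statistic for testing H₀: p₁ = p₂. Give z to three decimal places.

z = 3.148

Sample proportions: p̂₁ = 152/246 = 0.61789 and p̂₂ = 78/169 = 0.46154.
Pooled p̂ = (152+78)/(246+169) = 230/415 = 0.55422.
SE = √[p̂(1−p̂)(1/n₁+1/n₂)] = √[0.55422·0.44578·(1/246+1/169)] ≈ 0.049661.
z = 0.15635/0.049661 = 3.148.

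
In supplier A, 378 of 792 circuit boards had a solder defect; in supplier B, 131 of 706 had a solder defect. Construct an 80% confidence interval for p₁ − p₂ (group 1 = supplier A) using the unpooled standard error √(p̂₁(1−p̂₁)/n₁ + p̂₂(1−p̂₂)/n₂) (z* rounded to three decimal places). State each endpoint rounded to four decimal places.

(0.2622, 0.3212)

p̂₁ = 0.47727, p̂₂ = 0.18555, so the observed difference is 0.29172.
SE = √(0.000315004 + 0.000214055) = √0.000529059 = 0.023001.
For 80% confidence, z* = 1.282. Margin of error = 0.02949.
CI: 0.29172 ± 0.02949 = (0.2622, 0.3212).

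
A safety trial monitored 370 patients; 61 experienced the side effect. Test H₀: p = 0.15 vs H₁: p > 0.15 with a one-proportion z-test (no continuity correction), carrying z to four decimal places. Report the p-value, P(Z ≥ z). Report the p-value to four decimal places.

With x = 61 successes in n = 370, p̂ = 0.16486.
Under H₀, SE = √(p₀(1−p₀)/n) = √(0.15·0.85/370) = √0.000344595 = 0.018563.
z = (p̂ − p₀)/SE = (61/370 − 0.15)/0.018563 ≈ 0.8008.
From the standard normal, P(Z ≥ z) = 0.2116.

p-value = 0.2116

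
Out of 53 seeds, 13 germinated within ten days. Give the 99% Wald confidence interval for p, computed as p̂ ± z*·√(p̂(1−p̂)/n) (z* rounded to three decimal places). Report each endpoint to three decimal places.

With x = 13 successes in n = 53, p̂ = 0.24528.
SE = √(p̂(1−p̂)/n) = √(0.185119/53) = 0.059100.
z* = 2.576 at the 99% level.
Margin = 2.576·0.059100 = 0.15224.
So the interval runs from 0.093 to 0.398.

(0.093, 0.398)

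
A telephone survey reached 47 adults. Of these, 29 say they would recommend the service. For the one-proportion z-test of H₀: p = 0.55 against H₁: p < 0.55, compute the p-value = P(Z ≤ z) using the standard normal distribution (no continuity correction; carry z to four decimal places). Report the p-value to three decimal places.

p-value = 0.822

With x = 29 successes in n = 47, p̂ = 0.61702.
Null standard error: √(0.55·0.45/47) = √0.005265957 = 0.072567.
z = (p̂ − p₀)/SE = (29/47 − 0.55)/0.072567 ≈ 0.9236.
p-value = P(Z ≤ z) with z = 0.9236 → 0.822.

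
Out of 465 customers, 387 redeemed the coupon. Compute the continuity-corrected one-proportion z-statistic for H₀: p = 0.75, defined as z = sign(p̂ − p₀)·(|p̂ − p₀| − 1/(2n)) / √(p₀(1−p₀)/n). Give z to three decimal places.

z = 4.043

p̂ = 387/465 = 0.83226. p̂ − p₀ = 0.082258.
1/(2n) = 0.001075.
Corrected numerator: |0.082258| − 0.001075 = 0.081183.
Under H₀, SE = √(p₀(1−p₀)/n) = √(0.75·0.25/465) = √0.000403226 = 0.020080.
z = (+)0.081183/0.020080 = 4.043.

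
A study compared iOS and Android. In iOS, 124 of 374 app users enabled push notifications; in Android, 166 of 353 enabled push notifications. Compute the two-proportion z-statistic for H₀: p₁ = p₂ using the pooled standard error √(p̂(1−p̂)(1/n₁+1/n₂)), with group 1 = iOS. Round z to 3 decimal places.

z = -3.817

Sample proportions: p̂₁ = 124/374 = 0.33155 and p̂₂ = 166/353 = 0.47025.
Pooled p̂ = (124+166)/(374+353) = 290/727 = 0.39890.
Pooled SE = √[0.2397787·0.00550666] ≈ 0.036337.
z = -0.13870/0.036337 = -3.817.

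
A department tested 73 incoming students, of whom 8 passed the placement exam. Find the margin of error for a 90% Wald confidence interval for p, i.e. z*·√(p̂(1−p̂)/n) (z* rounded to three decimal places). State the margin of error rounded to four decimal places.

ME = 0.0601

Sample proportion p̂ = 8/73 = 0.10959.
SE(p̂) = √(0.10959·0.89041/73) = 0.036561.
The 90% critical value is z* = 1.645.
ME = 1.645·0.036561 = 0.0601.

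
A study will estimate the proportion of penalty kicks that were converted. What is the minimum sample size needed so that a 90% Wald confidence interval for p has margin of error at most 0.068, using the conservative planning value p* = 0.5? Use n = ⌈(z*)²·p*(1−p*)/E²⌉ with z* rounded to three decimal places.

The 90% critical value is z* = 1.645.
p*(1−p*) = 0.50·0.50 = 0.2500.
Required n before rounding: 2.706025 × 0.2500 / 0.068² = 146.303.
⌈146.303⌉ = 147.

n = 147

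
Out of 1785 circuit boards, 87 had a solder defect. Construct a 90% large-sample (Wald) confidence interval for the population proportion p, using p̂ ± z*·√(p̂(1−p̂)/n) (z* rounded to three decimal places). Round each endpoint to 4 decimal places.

p̂ = 87/1785 = 0.04874.
SE = √(p̂(1−p̂)/n) = √(0.046364/1785) = 0.005096.
For 90% confidence, z* = 1.645.
Margin = 1.645·0.005096 = 0.00838.
Interval: 0.04874 ± 0.00838 → (0.0404, 0.0571).

(0.0404, 0.0571)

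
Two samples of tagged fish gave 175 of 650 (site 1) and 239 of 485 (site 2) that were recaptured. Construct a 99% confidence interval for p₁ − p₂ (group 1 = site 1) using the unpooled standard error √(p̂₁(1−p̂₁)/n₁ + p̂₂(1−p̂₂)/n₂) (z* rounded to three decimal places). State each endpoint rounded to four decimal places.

p̂₁ = 0.26923, p̂₂ = 0.49278, so the observed difference is -0.22355.
Unpooled SE = √(p̂₁(1−p̂₁)/n₁ + p̂₂(1−p̂₂)/n₂) = √(0.000302685 + 0.000515357) = 0.028601.
z* = 2.576 at the 99% level. Margin of error = 0.07368.
Interval: -0.22355 ± 0.07368 → (-0.2972, -0.1499).

(-0.2972, -0.1499)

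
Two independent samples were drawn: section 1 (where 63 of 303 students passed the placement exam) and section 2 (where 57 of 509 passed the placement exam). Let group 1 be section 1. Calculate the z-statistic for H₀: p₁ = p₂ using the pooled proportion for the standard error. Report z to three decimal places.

p̂₁ = 63/303 = 0.20792, p̂₂ = 57/509 = 0.11198.
Pooled p̂ = (63+57)/(303+509) = 120/812 = 0.14778.
Pooled SE = √[0.1259434·0.00526497] ≈ 0.025750.
z = 0.09594/0.025750 = 3.726.

z = 3.726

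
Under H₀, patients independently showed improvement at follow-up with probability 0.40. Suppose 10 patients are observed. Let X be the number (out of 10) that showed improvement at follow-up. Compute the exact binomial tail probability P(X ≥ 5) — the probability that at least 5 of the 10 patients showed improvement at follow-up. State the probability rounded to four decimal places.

X ~ Binomial(n=10, p=0.40).
P(X ≥ 5) = Σ_{j=5}^{10} C(10,j)·0.40^j·0.60^{10−j}.
= 0.200658 + 0.111477 + 0.042467 + 0.010617 + 0.001573 + 0.000105 = 0.3669.

P = 0.3669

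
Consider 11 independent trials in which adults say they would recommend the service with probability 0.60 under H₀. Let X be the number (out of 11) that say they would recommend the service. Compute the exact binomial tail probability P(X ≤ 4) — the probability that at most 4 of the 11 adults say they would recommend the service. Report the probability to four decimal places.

X is binomial with n = 11 and p = 0.60.
P(X ≤ 4) = Σ_{j=0}^{4} C(11,j)·0.60^j·0.40^{11−j}.
= 0.000042 + 0.000692 + 0.005190 + 0.023357 + 0.070071 = 0.0994.

P = 0.0994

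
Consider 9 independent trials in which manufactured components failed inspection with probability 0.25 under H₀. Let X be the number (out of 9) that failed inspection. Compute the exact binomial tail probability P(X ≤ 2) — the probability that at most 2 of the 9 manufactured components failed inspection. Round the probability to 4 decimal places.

P = 0.6007

X ~ Binomial(n=9, p=0.25).
P(X ≤ 2) = C(9,0)·0.25^0·0.75^9 + C(9,1)·0.25^1·0.75^8 + C(9,2)·0.25^2·0.75^7.
= 0.075085 + 0.225254 + 0.300339 = 0.6007.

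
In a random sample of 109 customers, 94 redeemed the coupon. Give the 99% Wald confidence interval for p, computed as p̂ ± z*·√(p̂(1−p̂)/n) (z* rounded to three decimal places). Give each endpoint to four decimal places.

The sample proportion is 94/109 = 0.86239.
SE = √(p̂(1−p̂)/n) = √(0.118677/109) = 0.032997.
z* = 2.576 at the 99% level.
Margin = 2.576·0.032997 = 0.08500.
So the interval runs from 0.7774 to 0.9474.

(0.7774, 0.9474)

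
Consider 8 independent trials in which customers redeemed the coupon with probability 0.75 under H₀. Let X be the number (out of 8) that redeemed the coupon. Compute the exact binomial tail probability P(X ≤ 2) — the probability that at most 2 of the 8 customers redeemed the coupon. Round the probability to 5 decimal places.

X ~ Binomial(n=8, p=0.75).
P(X ≤ 2) = C(8,0)·0.75^0·0.25^8 + C(8,1)·0.75^1·0.25^7 + C(8,2)·0.75^2·0.25^6.
= 0.000015 + 0.000366 + 0.003845 = 0.00423.

P = 0.00423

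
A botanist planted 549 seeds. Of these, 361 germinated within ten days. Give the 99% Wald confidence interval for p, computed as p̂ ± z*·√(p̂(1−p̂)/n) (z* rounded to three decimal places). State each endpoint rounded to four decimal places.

Sample proportion p̂ = 361/549 = 0.65756.
Standard error of p̂: √(0.225175/549) = √0.000410155 = 0.020252.
The 99% critical value is z* = 2.576.
Margin of error: 2.576 × 0.020252 = 0.05217.
Interval: 0.65756 ± 0.05217 → (0.6054, 0.7097).

(0.6054, 0.7097)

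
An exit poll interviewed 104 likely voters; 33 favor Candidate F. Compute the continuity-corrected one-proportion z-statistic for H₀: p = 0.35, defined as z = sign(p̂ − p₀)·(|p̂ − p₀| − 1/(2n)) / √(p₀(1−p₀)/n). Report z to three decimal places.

The sample proportion is 33/104 = 0.31731. p̂ − p₀ = -0.032692.
1/(2n) = 0.004808.
Corrected numerator: |-0.032692| − 0.004808 = 0.027884.
Null standard error: √(0.35·0.65/104) = √0.002187500 = 0.046771.
z = −0.027884/0.046771 = -0.596.

z = -0.596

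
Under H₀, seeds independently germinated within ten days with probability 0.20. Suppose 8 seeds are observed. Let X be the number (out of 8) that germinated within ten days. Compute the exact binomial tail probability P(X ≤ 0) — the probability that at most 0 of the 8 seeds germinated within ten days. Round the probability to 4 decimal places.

X is binomial with n = 8 and p = 0.20.
P(X ≤ 0) = C(8,0)·0.20^0·0.80^8.
= 0.167772 = 0.1678.

P = 0.1678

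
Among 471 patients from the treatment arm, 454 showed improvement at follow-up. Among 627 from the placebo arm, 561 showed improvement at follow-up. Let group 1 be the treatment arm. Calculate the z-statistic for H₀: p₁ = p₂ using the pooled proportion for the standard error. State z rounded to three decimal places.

z = 4.291

Sample proportions: p̂₁ = 454/471 = 0.96391 and p̂₂ = 561/627 = 0.89474.
Pooling: p̂ = 1015/1098 = 0.92441.
Pooled SE = √[0.0698778·0.00371804] ≈ 0.016119.
z = 0.06917/0.016119 = 4.291.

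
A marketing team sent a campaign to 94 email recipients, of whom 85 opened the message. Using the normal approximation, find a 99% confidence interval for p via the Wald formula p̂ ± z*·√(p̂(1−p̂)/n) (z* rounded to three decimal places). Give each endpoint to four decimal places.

(0.8261, 0.9824)

The sample proportion is 85/94 = 0.90426.
SE(p̂) = √(0.90426·0.09574/94) = 0.030349.
z* = 2.576 at the 99% level.
Margin of error: 2.576 × 0.030349 = 0.07818.
CI: 0.90426 ± 0.07818 = (0.8261, 0.9824).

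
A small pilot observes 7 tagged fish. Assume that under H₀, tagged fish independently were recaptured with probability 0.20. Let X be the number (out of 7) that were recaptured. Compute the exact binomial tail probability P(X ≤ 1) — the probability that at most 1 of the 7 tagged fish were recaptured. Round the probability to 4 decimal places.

P = 0.5767

X is binomial with n = 7 and p = 0.20.
P(X ≤ 1) = C(7,0)·0.20^0·0.80^7 + C(7,1)·0.20^1·0.80^6.
= 0.209715 + 0.367002 = 0.5767.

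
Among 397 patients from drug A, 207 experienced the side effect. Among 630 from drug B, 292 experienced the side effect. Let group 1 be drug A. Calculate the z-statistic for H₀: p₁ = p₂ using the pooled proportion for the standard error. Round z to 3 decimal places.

Sample proportions: p̂₁ = 207/397 = 0.52141 and p̂₂ = 292/630 = 0.46349.
Pooling: p̂ = 499/1027 = 0.48588.
Pooled SE = √[0.2498007·0.00410619] ≈ 0.032027.
z = 0.05792/0.032027 = 1.808.

z = 1.808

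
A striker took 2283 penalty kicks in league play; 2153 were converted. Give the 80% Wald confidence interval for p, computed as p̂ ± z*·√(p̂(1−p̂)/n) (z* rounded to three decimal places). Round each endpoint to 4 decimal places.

(0.9368, 0.9493)

Sample proportion p̂ = 2153/2283 = 0.94306.
SE(p̂) = √(0.94306·0.05694/2283) = 0.004850.
For 80% confidence, z* = 1.282.
Margin of error: 1.282 × 0.004850 = 0.00622.
So the interval runs from 0.9368 to 0.9493.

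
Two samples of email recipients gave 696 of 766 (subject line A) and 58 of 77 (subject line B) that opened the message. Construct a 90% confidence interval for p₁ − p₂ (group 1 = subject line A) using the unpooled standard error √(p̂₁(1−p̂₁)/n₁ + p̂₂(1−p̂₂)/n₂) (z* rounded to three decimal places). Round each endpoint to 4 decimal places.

(0.0728, 0.2380)

p̂₁ = 696/766 = 0.90862, p̂₂ = 58/77 = 0.75325; p̂₁ − p̂₂ = 0.15537.
Unpooled SE = √(p̂₁(1−p̂₁)/n₁ + p̂₂(1−p̂₂)/n₂) = √(0.000108398 + 0.002413845) = 0.050222.
The 90% critical value is z* = 1.645. Margin of error = 0.08262.
CI: 0.15537 ± 0.08262 = (0.0728, 0.2380).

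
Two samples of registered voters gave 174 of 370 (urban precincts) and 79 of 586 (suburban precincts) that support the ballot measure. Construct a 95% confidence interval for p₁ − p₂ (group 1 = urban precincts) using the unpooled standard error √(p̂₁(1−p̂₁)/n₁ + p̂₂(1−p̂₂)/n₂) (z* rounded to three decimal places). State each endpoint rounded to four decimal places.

p̂₁ = 0.47027, p̂₂ = 0.13481, so the observed difference is 0.33546.
SE = √(0.000673287 + 0.000199041) = √0.000872328 = 0.029535.
The 95% critical value is z* = 1.960. Margin of error = 0.05789.
Interval: 0.33546 ± 0.05789 → (0.2776, 0.3933).

(0.2776, 0.3933)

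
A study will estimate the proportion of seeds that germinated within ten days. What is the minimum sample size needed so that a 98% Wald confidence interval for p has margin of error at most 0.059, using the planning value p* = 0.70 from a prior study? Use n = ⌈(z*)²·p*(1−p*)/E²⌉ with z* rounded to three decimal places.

z* = 2.326 at the 98% level.
p*(1−p*) = 0.2100.
Required n before rounding: 5.410276 × 0.2100 / 0.059² = 326.388.
⌈326.388⌉ = 327.

n = 327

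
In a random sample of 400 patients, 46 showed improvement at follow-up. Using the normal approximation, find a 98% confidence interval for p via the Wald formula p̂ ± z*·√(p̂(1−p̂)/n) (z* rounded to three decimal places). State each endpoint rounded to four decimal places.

(0.0779, 0.1521)

Sample proportion p̂ = 46/400 = 0.11500.
SE(p̂) = √(0.11500·0.88500/400) = 0.015951.
z* = 2.326 at the 98% level.
Margin = 2.326·0.015951 = 0.03710.
Interval: 0.11500 ± 0.03710 → (0.0779, 0.1521).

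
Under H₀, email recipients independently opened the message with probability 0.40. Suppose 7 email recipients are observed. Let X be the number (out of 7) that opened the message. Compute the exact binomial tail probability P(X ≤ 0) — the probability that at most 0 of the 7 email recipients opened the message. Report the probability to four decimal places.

X is binomial with n = 7 and p = 0.40.
P(X ≤ 0) = C(7,0)·0.40^0·0.60^7.
= 0.027994 = 0.0280.

P = 0.0280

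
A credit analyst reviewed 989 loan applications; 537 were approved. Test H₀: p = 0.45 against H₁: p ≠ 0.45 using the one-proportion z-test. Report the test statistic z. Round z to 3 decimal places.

p̂ = 537/989 = 0.54297.
Under H₀, SE = √(p₀(1−p₀)/n) = √(0.45·0.55/989) = √0.000250253 = 0.015819.
z = (0.54297 − 0.45)/0.015819 = 0.09297/0.015819 = 5.877.

z = 5.877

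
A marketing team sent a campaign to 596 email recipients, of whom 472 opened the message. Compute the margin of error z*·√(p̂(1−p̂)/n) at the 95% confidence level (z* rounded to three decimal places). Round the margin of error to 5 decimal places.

Sample proportion p̂ = 472/596 = 0.79195.
SE = √(p̂(1−p̂)/n) = √(0.164767/596) = 0.016627.
z* = 1.960 at the 95% level.
So ME = 0.03259.

ME = 0.03259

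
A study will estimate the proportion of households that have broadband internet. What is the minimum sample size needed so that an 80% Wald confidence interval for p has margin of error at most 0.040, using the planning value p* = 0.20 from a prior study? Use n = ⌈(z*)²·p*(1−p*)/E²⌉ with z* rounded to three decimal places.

z* = 1.282 at the 80% level.
p*(1−p*) = 0.1600.
Required n before rounding: 1.643524 × 0.1600 / 0.040² = 164.352.
⌈164.352⌉ = 165.

n = 165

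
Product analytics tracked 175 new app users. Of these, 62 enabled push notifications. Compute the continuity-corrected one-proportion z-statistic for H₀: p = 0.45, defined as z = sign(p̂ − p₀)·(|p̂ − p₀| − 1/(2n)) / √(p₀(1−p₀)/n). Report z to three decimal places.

Sample proportion p̂ = 62/175 = 0.35429. p̂ − p₀ = -0.095714.
Continuity correction 1/(2n) = 1/350 = 0.002857.
Corrected numerator: |-0.095714| − 0.002857 = 0.092857.
Null standard error: √(0.45·0.55/175) = √0.001414286 = 0.037607.
z = −0.092857/0.037607 = -2.469.

z = -2.469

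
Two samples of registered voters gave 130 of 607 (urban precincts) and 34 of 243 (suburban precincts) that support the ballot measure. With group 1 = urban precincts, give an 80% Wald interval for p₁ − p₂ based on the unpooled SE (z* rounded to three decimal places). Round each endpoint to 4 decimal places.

(0.0386, 0.1099)

p̂₁ = 0.21417, p̂₂ = 0.13992, so the observed difference is 0.07425.
Unpooled SE = √(p̂₁(1−p̂₁)/n₁ + p̂₂(1−p̂₂)/n₂) = √(0.000277265 + 0.000495229) = 0.027794.
For 80% confidence, z* = 1.282. Margin of error = 0.03563.
So the interval runs from 0.0386 to 0.1099.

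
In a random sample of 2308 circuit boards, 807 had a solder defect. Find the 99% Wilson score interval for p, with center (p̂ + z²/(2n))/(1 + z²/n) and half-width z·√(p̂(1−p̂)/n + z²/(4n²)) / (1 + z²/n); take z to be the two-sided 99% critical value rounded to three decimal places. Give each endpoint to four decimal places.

p̂ = 807/2308 = 0.34965; z = 2.576, so z² = 6.635776.
1 + z²/n = 1.002875.
Center = (0.34965 + 0.001438)/1.002875 = 0.35008.
Radicand: p̂(1−p̂)/n + z²/(4n²) = 0.000098525 + 0.000000311 = 0.000098836.
Half-width = 2.576·√0.000098836/1.002875 = 0.02554.
So the interval runs from 0.3245 to 0.3756.

(0.3245, 0.3756)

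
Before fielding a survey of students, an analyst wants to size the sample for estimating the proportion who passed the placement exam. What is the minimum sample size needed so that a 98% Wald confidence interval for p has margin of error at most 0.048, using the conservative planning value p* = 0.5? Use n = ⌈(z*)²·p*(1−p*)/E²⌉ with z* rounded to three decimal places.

The 98% critical value is z* = 2.326.
p*(1−p*) = 0.50·0.50 = 0.2500.
(z*)²·p*(1−p*)/E² = 5.410276·0.2500/0.002304 = 587.053.
⌈587.053⌉ = 588.

n = 588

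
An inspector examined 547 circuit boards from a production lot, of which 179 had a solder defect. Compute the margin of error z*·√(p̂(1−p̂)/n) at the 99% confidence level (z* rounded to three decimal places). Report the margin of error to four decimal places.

ME = 0.0517

Sample proportion p̂ = 179/547 = 0.32724.
SE(p̂) = √(0.32724·0.67276/547) = 0.020062.
z* = 2.576 at the 99% level.
Margin of error = z*·SE = 2.576 × 0.020062 = 0.0517.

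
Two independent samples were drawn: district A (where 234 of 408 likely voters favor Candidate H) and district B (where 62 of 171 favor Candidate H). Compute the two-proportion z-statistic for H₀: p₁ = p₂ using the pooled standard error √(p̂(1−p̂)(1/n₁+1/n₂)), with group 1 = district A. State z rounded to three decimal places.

z = 4.633

Sample proportions: p̂₁ = 234/408 = 0.57353 and p̂₂ = 62/171 = 0.36257.
Pooling: p̂ = 296/579 = 0.51123.
SE = √[p̂(1−p̂)(1/n₁+1/n₂)] = √[0.51123·0.48877·(1/408+1/171)] ≈ 0.045538.
z = (p̂₁ − p̂₂)/SE = (0.57353 − 0.36257)/0.045538 = 0.21096/0.045538 = 4.633.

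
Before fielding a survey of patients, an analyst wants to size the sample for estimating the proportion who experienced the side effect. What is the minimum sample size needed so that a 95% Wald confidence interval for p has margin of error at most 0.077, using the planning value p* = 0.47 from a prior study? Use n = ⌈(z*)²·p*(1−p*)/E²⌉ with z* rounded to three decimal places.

z* = 1.960 at the 95% level.
p*(1−p*) = 0.47·0.53 = 0.2491.
Required n before rounding: 3.841600 × 0.2491 / 0.077² = 161.400.
Rounding up, n = 162.

n = 162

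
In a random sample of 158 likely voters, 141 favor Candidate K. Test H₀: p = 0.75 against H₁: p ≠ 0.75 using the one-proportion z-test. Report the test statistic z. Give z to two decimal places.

With x = 141 successes in n = 158, p̂ = 0.89241.
Null standard error: √(0.75·0.25/158) = √0.001186709 = 0.034449.
z = (p̂ − p₀)/SE = (0.89241 − 0.75)/0.034449 = 4.13.

z = 4.13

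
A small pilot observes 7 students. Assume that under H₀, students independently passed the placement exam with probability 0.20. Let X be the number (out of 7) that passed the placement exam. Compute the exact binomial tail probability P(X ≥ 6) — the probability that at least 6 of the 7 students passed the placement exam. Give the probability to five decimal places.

P = 0.00037

X is binomial with n = 7 and p = 0.20.
P(X ≥ 6) = C(7,6)·0.20^6·0.80^1 + C(7,7)·0.20^7·0.80^0.
= 0.000358 + 0.000013 = 0.00037.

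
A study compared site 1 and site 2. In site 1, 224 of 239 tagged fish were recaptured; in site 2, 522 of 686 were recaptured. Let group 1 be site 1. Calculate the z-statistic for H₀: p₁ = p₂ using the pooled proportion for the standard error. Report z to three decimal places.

z = 5.942

Sample proportions: p̂₁ = 224/239 = 0.93724 and p̂₂ = 522/686 = 0.76093.
Pooling: p̂ = 746/925 = 0.80649.
Pooled SE = √[0.1560660·0.00564183] ≈ 0.029673.
z = 0.17631/0.029673 = 5.942.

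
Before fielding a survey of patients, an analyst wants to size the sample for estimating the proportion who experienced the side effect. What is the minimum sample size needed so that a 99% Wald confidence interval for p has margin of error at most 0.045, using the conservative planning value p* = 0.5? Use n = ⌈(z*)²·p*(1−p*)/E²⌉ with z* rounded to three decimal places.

n = 820

z* = 2.576 at the 99% level.
p*(1−p*) = 0.50·0.50 = 0.2500.
(z*)²·p*(1−p*)/E² = 6.635776·0.2500/0.002025 = 819.232.
Rounding up, n = 820.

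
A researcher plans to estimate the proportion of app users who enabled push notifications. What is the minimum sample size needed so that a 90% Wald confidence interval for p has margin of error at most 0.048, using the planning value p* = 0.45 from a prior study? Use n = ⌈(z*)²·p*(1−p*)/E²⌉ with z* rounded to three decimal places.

z* = 1.645 at the 90% level.
p*(1−p*) = 0.45·0.55 = 0.2475.
Required n before rounding: 2.706025 × 0.2475 / 0.048² = 290.686.
⌈290.686⌉ = 291.

n = 291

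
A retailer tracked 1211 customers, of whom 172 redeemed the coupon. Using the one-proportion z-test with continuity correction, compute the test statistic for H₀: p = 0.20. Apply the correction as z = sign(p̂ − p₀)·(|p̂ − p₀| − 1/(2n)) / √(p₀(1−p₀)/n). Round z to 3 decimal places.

z = -5.007

p̂ = 172/1211 = 0.14203. p̂ − p₀ = -0.057969.
Continuity correction 1/(2n) = 1/2422 = 0.000413.
Corrected numerator: |-0.057969| − 0.000413 = 0.057556.
Null standard error: √(0.20·0.80/1211) = √0.000132122 = 0.011494.
z = −0.057556/0.011494 = -5.007.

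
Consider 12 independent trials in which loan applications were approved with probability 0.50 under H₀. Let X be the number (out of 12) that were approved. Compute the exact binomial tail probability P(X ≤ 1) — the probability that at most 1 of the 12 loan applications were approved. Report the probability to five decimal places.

X ~ Binomial(n=12, p=0.50).
P(X ≤ 1) = C(12,0)·0.50^0·0.50^12 + C(12,1)·0.50^1·0.50^11.
= 0.000244 + 0.002930 = 0.00317.

P = 0.00317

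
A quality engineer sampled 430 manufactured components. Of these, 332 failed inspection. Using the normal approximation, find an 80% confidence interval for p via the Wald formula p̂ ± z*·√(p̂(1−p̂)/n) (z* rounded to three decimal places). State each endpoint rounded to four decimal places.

(0.7462, 0.7980)

Sample proportion p̂ = 332/430 = 0.77209.
SE(p̂) = √(0.77209·0.22791/430) = 0.020229.
The 80% critical value is z* = 1.282.
Margin of error: 1.282 × 0.020229 = 0.02593.
Interval: 0.77209 ± 0.02593 → (0.7462, 0.7980).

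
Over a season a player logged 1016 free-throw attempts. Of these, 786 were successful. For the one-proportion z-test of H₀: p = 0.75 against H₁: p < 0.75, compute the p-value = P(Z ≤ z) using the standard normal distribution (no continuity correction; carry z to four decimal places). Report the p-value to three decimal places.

p-value = 0.959

The sample proportion is 786/1016 = 0.77362.
SE₀ = √(0.75·0.25/1016) = 0.013585.
z = (p̂ − p₀)/SE = (786/1016 − 0.75)/0.013585 ≈ 1.7389.
p-value = P(Z ≤ z) with z = 1.7389 → 0.959.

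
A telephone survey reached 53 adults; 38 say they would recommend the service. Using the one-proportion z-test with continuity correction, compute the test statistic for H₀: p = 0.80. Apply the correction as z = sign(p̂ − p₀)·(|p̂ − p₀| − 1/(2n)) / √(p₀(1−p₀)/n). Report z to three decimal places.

Sample proportion p̂ = 38/53 = 0.71698. p̂ − p₀ = -0.083019.
Continuity correction 1/(2n) = 1/106 = 0.009434.
Corrected numerator: |-0.083019| − 0.009434 = 0.073585.
Null standard error: √(0.80·0.20/53) = √0.003018868 = 0.054944.
z = (−)0.073585/0.054944 = -1.339.

z = -1.339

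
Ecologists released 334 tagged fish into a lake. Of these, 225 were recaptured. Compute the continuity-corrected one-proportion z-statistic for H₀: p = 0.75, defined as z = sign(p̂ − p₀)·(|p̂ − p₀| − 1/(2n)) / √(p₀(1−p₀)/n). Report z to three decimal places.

z = -3.159

Sample proportion p̂ = 225/334 = 0.67365. p̂ − p₀ = -0.076347.
Continuity correction 1/(2n) = 1/668 = 0.001497.
Corrected numerator: |-0.076347| − 0.001497 = 0.074850.
SE₀ = √(0.75·0.25/334) = 0.023693.
z = −0.074850/0.023693 = -3.159.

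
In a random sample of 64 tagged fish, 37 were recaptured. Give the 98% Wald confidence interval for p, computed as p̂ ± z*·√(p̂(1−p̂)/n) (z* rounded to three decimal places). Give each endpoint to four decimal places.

(0.4345, 0.7217)

Sample proportion p̂ = 37/64 = 0.57812.
SE = √(p̂(1−p̂)/n) = √(0.243896/64) = 0.061732.
The 98% critical value is z* = 2.326.
Margin of error: 2.326 × 0.061732 = 0.14359.
CI: 0.57812 ± 0.14359 = (0.4345, 0.7217).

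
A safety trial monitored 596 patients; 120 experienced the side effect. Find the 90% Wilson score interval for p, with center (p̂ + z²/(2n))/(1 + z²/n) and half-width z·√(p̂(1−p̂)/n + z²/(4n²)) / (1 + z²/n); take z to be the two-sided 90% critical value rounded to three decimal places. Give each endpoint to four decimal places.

(0.1757, 0.2297)

p̂ = 120/596 = 0.20134; z = 1.645, so z² = 2.706025.
1 + z²/n = 1.004540.
Center = (0.20134 + 0.002270)/1.004540 = 0.20269.
Radicand: p̂(1−p̂)/n + z²/(4n²) = 0.000269805 + 0.000001904 = 0.000271709.
Half-width = 1.645·√0.000271709/1.004540 = 0.02699.
CI: 0.20269 ± 0.02699 = (0.1757, 0.2297).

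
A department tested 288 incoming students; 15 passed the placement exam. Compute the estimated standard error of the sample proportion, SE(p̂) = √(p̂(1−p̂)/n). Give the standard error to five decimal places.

SE = 0.01309

The sample proportion is 15/288 = 0.05208.
p̂(1−p̂) = 0.05208·0.94792 = 0.049368.
Dividing by n and taking the root: √0.000171417 = 0.01309.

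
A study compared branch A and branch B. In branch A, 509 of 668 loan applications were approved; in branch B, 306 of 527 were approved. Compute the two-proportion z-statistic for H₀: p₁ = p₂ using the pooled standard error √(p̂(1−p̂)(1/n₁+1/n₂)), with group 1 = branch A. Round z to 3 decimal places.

p̂₁ = 509/668 = 0.76198, p̂₂ = 306/527 = 0.58065.
Pooling: p̂ = 815/1195 = 0.68201.
Pooled SE = √[0.2168730·0.00339454] ≈ 0.027133.
z = (p̂₁ − p̂₂)/SE = (0.76198 − 0.58065)/0.027133 = 0.18133/0.027133 = 6.683.

z = 6.683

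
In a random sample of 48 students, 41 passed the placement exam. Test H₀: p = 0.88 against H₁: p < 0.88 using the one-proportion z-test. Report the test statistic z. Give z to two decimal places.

Sample proportion p̂ = 41/48 = 0.85417.
SE₀ = √(0.88·0.12/48) = 0.046904.
Test statistic: z = -0.02583/0.046904 = -0.55.

z = -0.55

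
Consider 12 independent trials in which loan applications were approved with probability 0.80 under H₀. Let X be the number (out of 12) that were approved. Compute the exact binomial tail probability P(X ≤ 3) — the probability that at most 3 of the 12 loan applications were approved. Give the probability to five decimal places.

P = 0.00006

X is binomial with n = 12 and p = 0.80.
P(X ≤ 3) = C(12,0)·0.80^0·0.20^12 + C(12,1)·0.80^1·0.20^11 + C(12,2)·0.80^2·0.20^10 + C(12,3)·0.80^3·0.20^9.
= 0.000000 + 0.000000 + 0.000004 + 0.000058 = 0.00006.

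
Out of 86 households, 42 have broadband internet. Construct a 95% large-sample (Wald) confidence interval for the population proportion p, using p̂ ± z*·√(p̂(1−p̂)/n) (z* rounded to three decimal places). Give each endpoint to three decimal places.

Sample proportion p̂ = 42/86 = 0.48837.
SE = √(p̂(1−p̂)/n) = √(0.249865/86) = 0.053902.
For 95% confidence, z* = 1.960.
Margin = 1.960·0.053902 = 0.10565.
So the interval runs from 0.383 to 0.594.

(0.383, 0.594)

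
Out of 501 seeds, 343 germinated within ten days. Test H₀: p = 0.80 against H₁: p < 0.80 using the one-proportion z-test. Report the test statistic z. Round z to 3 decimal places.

z = -6.456

With x = 343 successes in n = 501, p̂ = 0.68463.
Under H₀, SE = √(p₀(1−p₀)/n) = √(0.80·0.20/501) = √0.000319361 = 0.017871.
Test statistic: z = -0.11537/0.017871 = -6.456.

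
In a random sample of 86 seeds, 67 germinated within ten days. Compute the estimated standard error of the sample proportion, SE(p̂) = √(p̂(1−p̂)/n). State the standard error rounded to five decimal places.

The sample proportion is 67/86 = 0.77907.
p̂(1−p̂) = 0.172120.
SE = √(0.172120/86) = 0.04474.

SE = 0.04474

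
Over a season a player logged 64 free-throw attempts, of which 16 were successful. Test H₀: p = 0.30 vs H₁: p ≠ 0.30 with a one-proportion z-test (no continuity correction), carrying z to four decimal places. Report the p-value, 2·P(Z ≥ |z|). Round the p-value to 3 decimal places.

p̂ = 16/64 = 0.25000.
Null standard error: √(0.30·0.70/64) = √0.003281250 = 0.057282.
z = (p̂ − p₀)/SE = (16/64 − 0.30)/0.057282 ≈ -0.8729.
p-value = 2·P(Z ≥ |z|) with z = -0.8729 → 0.383.

p-value = 0.383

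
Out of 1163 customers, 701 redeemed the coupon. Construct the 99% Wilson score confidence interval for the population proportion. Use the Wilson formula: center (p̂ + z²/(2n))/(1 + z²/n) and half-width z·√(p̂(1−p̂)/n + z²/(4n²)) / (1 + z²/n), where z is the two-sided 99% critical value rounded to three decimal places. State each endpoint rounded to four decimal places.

Here p̂ = 701/1163 = 0.60275 and z = 2.576 (z² = 6.635776).
1 + z²/n = 1.005706.
Center = (0.60275 + 0.002853)/1.005706 = 0.60217.
Radicand: p̂(1−p̂)/n + z²/(4n²) = 0.000205883 + 0.000001227 = 0.000207110.
Half-width = z·√(radicand)/denom = 2.576·0.014391/1.005706 = 0.03686.
CI: 0.60217 ± 0.03686 = (0.5653, 0.6390).

(0.5653, 0.6390)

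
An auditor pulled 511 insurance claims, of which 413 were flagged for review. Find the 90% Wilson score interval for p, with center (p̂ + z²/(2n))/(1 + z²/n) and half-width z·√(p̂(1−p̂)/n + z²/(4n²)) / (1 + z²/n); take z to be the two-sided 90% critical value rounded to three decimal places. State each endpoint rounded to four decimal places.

(0.7780, 0.8352)

Here p̂ = 413/511 = 0.80822 and z = 1.645 (z² = 2.706025).
1 + z²/n = 1.005296.
Center = (0.80822 + 0.002648)/1.005296 = 0.80660.
Radicand: p̂(1−p̂)/n + z²/(4n²) = 0.000303329 + 0.000002591 = 0.000305920.
Half-width = z·√(radicand)/denom = 1.645·0.017491/1.005296 = 0.02862.
Interval: 0.80660 ± 0.02862 → (0.7780, 0.8352).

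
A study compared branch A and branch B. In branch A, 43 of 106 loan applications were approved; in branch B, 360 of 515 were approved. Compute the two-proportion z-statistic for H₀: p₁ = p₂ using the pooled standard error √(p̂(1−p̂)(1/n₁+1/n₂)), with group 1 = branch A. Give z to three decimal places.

z = -5.763

p̂₁ = 43/106 = 0.40566, p̂₂ = 360/515 = 0.69903.
Pooling: p̂ = 403/621 = 0.64895.
Pooled SE = √[0.2278129·0.01137571] ≈ 0.050907.
z = -0.29337/0.050907 = -5.763.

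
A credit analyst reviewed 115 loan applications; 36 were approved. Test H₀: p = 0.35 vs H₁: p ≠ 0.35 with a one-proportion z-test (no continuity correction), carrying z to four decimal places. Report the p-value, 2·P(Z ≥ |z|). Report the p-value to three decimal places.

With x = 36 successes in n = 115, p̂ = 0.31304.
SE₀ = √(0.35·0.65/115) = 0.044478.
z = (p̂ − p₀)/SE = (36/115 − 0.35)/0.044478 ≈ -0.8309.
p-value = 2·P(Z ≥ |z|) with z = -0.8309 → 0.406.

p-value = 0.406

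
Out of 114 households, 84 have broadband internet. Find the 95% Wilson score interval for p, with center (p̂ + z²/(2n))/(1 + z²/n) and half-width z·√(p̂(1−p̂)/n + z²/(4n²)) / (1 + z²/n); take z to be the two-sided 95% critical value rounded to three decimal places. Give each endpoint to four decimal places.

(0.6492, 0.8090)

p̂ = 84/114 = 0.73684; z = 1.960, so z² = 3.841600.
Denominator 1 + z²/n = 1 + 3.841600/114 = 1.033698.
Adjusted center: (0.73684 + z²/(2n))/1.033698 = 0.72912.
Radicand: p̂(1−p̂)/n + z²/(4n²) = 0.001700928 + 0.000073900 = 0.001774828.
Half-width = z·√(radicand)/denom = 1.960·0.042129/1.033698 = 0.07988.
Interval: 0.72912 ± 0.07988 → (0.6492, 0.8090).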